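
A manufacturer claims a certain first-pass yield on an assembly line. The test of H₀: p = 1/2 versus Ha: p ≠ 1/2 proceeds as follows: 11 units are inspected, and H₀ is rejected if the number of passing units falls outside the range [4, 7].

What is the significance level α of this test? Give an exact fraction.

Under H₀, S ~ Binomial(11, 1/2); α is the probability of landing in either tail, P(S ≤ 3) + P(S ≥ 8).
By symmetry, α = 2·P(S ≤ 3) = 2·(1 + 11 + 55 + 165)/2048 = 464/2048 = 29/128.

29/128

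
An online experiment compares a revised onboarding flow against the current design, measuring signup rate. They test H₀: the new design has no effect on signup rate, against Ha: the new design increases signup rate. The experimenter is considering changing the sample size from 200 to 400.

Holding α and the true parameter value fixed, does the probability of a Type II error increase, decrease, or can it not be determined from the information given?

More data shrinks sampling variability; the test statistic under Ha concentrates further from the null value, making rejection more likely.

It decreases.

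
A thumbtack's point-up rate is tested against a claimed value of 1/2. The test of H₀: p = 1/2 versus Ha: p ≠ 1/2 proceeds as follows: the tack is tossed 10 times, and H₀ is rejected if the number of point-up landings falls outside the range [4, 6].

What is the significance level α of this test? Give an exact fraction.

Under H₀, X ~ Binomial(10, 1/2); α is the probability of landing in either tail, P(X ≤ 3) + P(X ≥ 7).
Each tail has probability (1 + 10 + 45 + 120)/1024; doubling gives α = 352/1024 = 11/32.

11/32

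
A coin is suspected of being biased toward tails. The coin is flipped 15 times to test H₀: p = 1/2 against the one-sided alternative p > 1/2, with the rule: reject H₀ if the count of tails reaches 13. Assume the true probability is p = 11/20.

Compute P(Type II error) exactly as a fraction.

Under the alternative p = 11/20, Y ~ Binomial(15, 11/20); β is the probability the test does not reject, P(Y < 13).
Equivalently, β = 1 − P(Y ≥ 13) = 32418940857512713659/32768000000000000000.

32418940857512713659/32768000000000000000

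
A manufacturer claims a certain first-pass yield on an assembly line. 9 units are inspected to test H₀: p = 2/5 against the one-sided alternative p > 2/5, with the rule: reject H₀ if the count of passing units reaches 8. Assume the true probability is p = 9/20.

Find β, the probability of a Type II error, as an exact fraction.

A Type II error is failing to reject when Ha holds: with p = 9/20, β = P(S ≤ 7).
Equivalently, β = 1 − P(S ≥ 8) = 126837738533/128000000000.

126837738533/128000000000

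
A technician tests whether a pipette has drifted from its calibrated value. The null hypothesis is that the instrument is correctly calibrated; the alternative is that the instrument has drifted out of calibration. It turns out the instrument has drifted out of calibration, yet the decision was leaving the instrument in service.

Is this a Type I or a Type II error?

'Leaving the instrument in service' corresponds to failing to reject H₀.
H₀ was not rejected but H₀ is false — a Type II error (false negative).

Type II error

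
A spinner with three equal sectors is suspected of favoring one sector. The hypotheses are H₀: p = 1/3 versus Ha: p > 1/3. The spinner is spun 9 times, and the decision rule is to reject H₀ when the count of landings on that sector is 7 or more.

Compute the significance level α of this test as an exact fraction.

Under H₀, S ~ Binomial(9, 1/3), and α = P(S ≥ 7).
Summing C(9,j)(1/3)^j(2/3)^{9−j} for j = 7,…,9 gives 163/19683.

163/19683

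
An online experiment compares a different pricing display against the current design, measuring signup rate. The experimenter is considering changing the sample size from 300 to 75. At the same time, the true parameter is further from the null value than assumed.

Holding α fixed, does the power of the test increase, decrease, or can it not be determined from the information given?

The first change alone would make β increase; the second alone would make β decrease. Which effect dominates depends on the magnitudes, which are not given.
Since power = 1 − β, the effect on power is likewise indeterminate.

Cannot be determined from the information given.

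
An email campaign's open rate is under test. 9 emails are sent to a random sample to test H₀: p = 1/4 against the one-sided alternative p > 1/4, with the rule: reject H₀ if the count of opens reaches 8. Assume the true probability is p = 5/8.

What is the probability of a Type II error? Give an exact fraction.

3803679/4194304

A Type II error is failing to reject when Ha holds: with p = 5/8, β = P(X ≤ 7).
Equivalently, β = 1 − P(X ≥ 8) = 3803679/4194304.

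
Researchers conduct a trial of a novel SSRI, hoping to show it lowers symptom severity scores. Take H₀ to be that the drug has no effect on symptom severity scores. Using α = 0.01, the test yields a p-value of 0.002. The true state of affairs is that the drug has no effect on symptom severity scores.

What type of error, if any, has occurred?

Type I error

Since p = 0.002 < α = 0.01, H₀ is rejected.
H₀ is true (actually the drug has no effect on symptom severity scores).
Rejecting a true H₀ is a Type I error.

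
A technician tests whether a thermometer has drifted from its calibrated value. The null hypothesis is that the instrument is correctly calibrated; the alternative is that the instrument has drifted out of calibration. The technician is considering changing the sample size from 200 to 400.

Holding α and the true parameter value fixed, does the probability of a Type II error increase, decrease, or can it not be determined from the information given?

Increasing n separates the H₀ and Ha sampling distributions, so under Ha fewer outcomes land in the acceptance region.

It decreases.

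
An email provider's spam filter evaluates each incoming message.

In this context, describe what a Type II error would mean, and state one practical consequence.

With the conventional null hypothesis that the message is legitimate (not spam):
A Type II error is failing to reject H₀ when H₀ is false.
Here that means delivering the message to the inbox when actually the message is spam.

A Type II error would mean concluding that the message is legitimate (not spam) (or at least failing to establish that the message is spam) when in fact the message is spam. Consequence: spam reaches the user's inbox.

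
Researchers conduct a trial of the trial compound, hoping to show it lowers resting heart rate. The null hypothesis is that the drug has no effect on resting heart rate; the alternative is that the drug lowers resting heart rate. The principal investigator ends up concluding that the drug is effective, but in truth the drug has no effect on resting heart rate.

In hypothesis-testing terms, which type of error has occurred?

Type I error

'Concluding that the drug is effective' corresponds to rejecting H₀.
H₀ was rejected but H₀ is true — a Type I error (false positive).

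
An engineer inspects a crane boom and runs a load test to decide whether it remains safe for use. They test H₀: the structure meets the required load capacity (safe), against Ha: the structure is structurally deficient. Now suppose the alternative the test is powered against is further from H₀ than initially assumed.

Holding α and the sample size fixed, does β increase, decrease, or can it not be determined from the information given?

It decreases.

A larger true effect moves the Ha sampling distribution further from the H₀ critical value, making rejection more likely when Ha is true.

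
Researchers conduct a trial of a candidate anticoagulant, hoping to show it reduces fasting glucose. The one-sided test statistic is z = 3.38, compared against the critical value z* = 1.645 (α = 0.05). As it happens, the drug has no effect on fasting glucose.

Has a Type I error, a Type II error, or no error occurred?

Type I error

The conventional null hypothesis is that the drug has no effect on fasting glucose.
Since z = 3.38 > z* = 1.645, H₀ is rejected.
H₀ is true (actually the drug has no effect on fasting glucose).
Rejecting a true H₀ is a Type I error.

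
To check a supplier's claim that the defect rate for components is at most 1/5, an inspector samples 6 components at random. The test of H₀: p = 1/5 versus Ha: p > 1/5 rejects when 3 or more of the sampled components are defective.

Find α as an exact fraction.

309/3125

Under H₀, Y ~ Binomial(6, 1/5); the Type I error rate is P(Y ≥ 3).
Computing the lower-tail complement: 1 − 2816/3125 = 309/3125.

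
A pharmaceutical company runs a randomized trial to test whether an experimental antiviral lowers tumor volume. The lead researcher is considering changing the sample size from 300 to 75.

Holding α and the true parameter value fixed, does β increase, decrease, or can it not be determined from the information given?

It increases.

Reducing n widens both sampling distributions, so the test has less ability to distinguish Ha from H₀.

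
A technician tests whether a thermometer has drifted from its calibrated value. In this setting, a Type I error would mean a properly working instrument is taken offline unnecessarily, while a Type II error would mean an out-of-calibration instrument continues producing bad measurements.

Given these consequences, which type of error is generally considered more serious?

The Type II consequence (an out-of-calibration instrument continues producing bad measurements) is more severe than the Type I consequence (a properly working instrument is taken offline unnecessarily).

Type II error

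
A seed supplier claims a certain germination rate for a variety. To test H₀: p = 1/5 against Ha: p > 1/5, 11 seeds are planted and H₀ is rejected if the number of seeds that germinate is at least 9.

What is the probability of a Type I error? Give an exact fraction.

37/1953125

α = P(reject H₀ | H₀ true) = P(Y ≥ 9 | p = 1/5), with Y ~ Binomial(11, 1/5).
P(Y ≥ 9) = Σ_{j=9}^{11} C(11,j)·(1/5)^j·(4/5)^{11-j} = 37/1953125.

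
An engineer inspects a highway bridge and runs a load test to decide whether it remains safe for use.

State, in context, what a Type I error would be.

With the conventional null hypothesis that the structure meets the required load capacity (safe):
A Type I error is rejecting H₀ when H₀ is true.
Here that means closing the structure for repairs when actually the structure meets the required load capacity (safe).

A Type I error would mean concluding that the structure is structurally deficient when in fact the structure meets the required load capacity (safe).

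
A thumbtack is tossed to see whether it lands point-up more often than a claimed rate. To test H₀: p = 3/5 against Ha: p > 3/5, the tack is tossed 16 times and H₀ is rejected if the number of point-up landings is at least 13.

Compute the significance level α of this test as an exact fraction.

α = P(reject H₀ | H₀ true) = P(Y ≥ 13 | p = 3/5), with Y ~ Binomial(16, 3/5).
Summing C(16,j)(3/5)^j(2/5)^{16−j} for j = 13,…,16 gives 1988120781/30517578125.

1988120781/30517578125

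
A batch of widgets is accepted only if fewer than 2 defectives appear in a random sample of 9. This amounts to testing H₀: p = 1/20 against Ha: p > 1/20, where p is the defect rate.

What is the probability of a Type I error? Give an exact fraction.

9115058713/128000000000

α = P(reject H₀ | H₀ true) = P(Y ≥ 2 | p = 1/20), Y ~ Binomial(9, 1/20).
Computing the lower-tail complement: 1 − 118884941287/128000000000 = 9115058713/128000000000.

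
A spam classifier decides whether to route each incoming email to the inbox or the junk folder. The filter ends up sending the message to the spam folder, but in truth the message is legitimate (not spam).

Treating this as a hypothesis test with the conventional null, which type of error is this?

Type I error

The null hypothesis here is that the message is legitimate (not spam).
'Sending the message to the spam folder' corresponds to rejecting H₀.
H₀ was rejected but H₀ is true — a Type I error (false positive).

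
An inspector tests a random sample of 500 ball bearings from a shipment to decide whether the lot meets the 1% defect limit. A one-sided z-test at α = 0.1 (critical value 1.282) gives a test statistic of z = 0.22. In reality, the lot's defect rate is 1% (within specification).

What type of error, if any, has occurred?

The conventional null hypothesis is that the lot's defect rate is 1% (within specification).
Since z = 0.22 ≤ z* = 1.282, H₀ is not rejected.
H₀ is true (actually the lot's defect rate is 1% (within specification)).
The decision matches the true state — no error.

Neither — the decision is correct.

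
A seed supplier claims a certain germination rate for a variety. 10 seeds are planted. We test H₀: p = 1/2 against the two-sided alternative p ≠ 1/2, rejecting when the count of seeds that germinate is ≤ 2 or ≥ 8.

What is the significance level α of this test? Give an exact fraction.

7/64

α = P(S ≤ 2 or S ≥ 8 | p = 1/2), S ~ Binomial(10, 1/2).
By symmetry, α = 2·P(S ≤ 2) = 2·(1 + 10 + 45)/1024 = 112/1024 = 7/64.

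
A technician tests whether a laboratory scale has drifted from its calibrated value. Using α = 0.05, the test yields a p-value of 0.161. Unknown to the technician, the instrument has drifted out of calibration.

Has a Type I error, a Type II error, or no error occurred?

Type II error

The conventional null hypothesis is that the instrument is correctly calibrated.
Since p = 0.161 ≥ α = 0.05, H₀ is not rejected.
H₀ is false (actually the instrument has drifted out of calibration).
Failing to reject a false H₀ is a Type II error.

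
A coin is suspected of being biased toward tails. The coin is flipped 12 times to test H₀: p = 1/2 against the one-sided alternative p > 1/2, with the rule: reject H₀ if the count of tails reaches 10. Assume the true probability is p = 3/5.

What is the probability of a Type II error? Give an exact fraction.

44753744/48828125

A Type II error is failing to reject when Ha holds: with p = 3/5, β = P(K ≤ 9).
Summing C(12,j)·(3/5)^j·(2/5)^{12-j} for j = 0..9 gives 44753744/48828125.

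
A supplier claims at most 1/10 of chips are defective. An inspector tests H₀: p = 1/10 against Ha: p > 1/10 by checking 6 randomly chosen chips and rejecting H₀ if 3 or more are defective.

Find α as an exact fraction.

The significance level is the probability, assuming p = 1/10, of seeing 3 or more defectives in 6 draws.
Computing the lower-tail complement: 1 − 19683/20000 = 317/20000.

317/20000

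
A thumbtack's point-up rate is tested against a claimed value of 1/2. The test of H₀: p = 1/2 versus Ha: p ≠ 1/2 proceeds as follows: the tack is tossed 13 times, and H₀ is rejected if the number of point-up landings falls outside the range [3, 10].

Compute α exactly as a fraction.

Under H₀, K ~ Binomial(13, 1/2); α is the probability of landing in either tail, P(K ≤ 2) + P(K ≥ 11).
Each tail has probability (1 + 13 + 78)/8192; doubling gives α = 184/8192 = 23/1024.

23/1024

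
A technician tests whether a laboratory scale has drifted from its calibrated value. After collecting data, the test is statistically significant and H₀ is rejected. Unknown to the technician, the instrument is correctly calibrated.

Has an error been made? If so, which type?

Type I error

The conventional null hypothesis here is that the instrument is correctly calibrated.
H₀ was rejected, but H₀ is actually true.
Rejecting a true null hypothesis is a Type I error (false positive).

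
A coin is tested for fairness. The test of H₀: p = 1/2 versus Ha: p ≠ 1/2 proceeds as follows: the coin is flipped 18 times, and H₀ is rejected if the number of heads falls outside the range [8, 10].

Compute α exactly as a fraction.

The significance level is the null-hypothesis probability of the rejection region {≤7} ∪ {≥11}.
By symmetry, α = 2·P(S ≤ 7) = 2·(1 + 18 + 153 + 816 + 3060 + 8568 + 18564 + 31824)/262144 = 126008/262144 = 15751/32768.

15751/32768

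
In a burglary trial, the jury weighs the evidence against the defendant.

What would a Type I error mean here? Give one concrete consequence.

With the conventional null hypothesis that the defendant is innocent:
A Type I error is rejecting H₀ when H₀ is true.
Here that means convicting the defendant when actually the defendant is innocent.

A Type I error would mean concluding that the defendant is guilty when in fact the defendant is innocent. Consequence: an innocent person is convicted and punished.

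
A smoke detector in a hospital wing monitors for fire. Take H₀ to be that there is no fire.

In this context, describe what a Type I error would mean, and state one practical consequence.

A Type I error is rejecting H₀ when H₀ is true.
Here that means sounding the alarm and evacuating the building when actually there is no fire.

A Type I error would mean concluding that there is a fire when in fact there is no fire. Consequence: the building is evacuated for a false alarm, disrupting work.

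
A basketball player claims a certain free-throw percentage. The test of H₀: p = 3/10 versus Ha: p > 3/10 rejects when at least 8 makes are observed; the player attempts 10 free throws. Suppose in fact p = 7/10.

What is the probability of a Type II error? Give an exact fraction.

771521517/1250000000

Under the alternative p = 7/10, Y ~ Binomial(10, 7/10); β is the probability the test does not reject, P(Y < 8).
Summing C(10,j)·(7/10)^j·(3/10)^{10-j} for j = 0..7 gives 771521517/1250000000.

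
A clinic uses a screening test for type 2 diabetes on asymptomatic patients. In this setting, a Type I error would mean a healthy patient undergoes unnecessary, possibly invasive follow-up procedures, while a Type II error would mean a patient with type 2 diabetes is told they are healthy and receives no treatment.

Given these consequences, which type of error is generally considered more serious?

Type II error

The Type II consequence (a patient with type 2 diabetes is told they are healthy and receives no treatment) is more severe than the Type I consequence (a healthy patient undergoes unnecessary, possibly invasive follow-up procedures).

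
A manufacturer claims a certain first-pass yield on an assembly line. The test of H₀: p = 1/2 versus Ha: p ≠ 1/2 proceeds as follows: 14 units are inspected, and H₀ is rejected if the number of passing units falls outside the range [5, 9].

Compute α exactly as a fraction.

The significance level is the null-hypothesis probability of the rejection region {≤4} ∪ {≥10}.
By symmetry, α = 2·P(K ≤ 4) = 2·(1 + 14 + 91 + 364 + 1001)/16384 = 2942/16384 = 1471/8192.

1471/8192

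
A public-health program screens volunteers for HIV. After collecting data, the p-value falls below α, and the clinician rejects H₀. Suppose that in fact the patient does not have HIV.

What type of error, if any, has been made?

Type I error

The conventional null hypothesis here is that the patient does not have HIV.
H₀ was rejected, but H₀ is actually true.
Rejecting a true null hypothesis is a Type I error (false positive).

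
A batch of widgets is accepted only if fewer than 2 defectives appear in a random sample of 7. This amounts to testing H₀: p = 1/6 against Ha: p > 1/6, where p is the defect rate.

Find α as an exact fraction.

α = P(reject H₀ | H₀ true) = P(S ≥ 2 | p = 1/6), S ~ Binomial(7, 1/6).
α = 1 − P(S ≤ 1) = 1 − 15625/23328 = 7703/23328.

7703/23328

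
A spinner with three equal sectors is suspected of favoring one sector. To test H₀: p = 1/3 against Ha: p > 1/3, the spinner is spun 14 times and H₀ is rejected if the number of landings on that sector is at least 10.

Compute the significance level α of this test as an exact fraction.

α = P(reject H₀ | H₀ true) = P(X ≥ 10 | p = 1/3), with X ~ Binomial(14, 1/3).
Adding the binomial terms for j = 10 through 14 with p = 1/3 yields 19321/4782969.

19321/4782969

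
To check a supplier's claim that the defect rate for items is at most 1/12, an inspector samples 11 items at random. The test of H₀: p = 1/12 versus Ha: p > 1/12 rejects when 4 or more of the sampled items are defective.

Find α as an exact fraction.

The significance level is the probability, assuming p = 1/12, of seeing 4 or more defectives in 11 draws.
Via the complement, α = 1 − Σ_{j=0}^{3} C(11,j)(1/12)^j(11/12)^{11-j} = 305362129/30958682112.

305362129/30958682112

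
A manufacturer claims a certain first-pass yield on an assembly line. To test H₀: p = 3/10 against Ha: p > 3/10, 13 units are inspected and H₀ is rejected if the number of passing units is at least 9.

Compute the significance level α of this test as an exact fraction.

The Type I error probability is α = P(X ≥ 9) computed under H₀, where X ~ Binomial(13, 3/10).
Summing C(13,j)(3/10)^j(7/10)^{13−j} for j = 9,…,13 gives 8061940287/2000000000000.

8061940287/2000000000000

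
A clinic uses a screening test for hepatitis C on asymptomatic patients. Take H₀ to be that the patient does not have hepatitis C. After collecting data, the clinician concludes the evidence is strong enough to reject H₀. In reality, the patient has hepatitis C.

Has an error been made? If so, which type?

The test rejected a false H₀ — the decision matches the true state.

Neither — the decision is correct.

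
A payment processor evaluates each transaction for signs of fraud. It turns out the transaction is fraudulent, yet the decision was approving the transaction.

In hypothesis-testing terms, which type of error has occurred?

Type II error

The null hypothesis here is that the transaction is legitimate.
'Approving the transaction' corresponds to failing to reject H₀.
H₀ was not rejected but H₀ is false — a Type II error (false negative).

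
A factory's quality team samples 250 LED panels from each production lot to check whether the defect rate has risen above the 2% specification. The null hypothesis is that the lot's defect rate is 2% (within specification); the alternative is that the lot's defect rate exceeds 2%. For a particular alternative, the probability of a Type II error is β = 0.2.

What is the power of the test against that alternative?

0.8

Power = 1 − β = 1 − 0.2 = 0.8.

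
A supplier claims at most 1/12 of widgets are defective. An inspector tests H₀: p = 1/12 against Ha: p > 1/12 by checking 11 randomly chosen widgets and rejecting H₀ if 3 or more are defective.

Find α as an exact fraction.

α = P(reject H₀ | H₀ true) = P(K ≥ 3 | p = 1/12), K ~ Binomial(11, 1/12).
α = 1 − P(K ≤ 2) = 1 − 25937424601/27518828544 = 1581403943/27518828544.

1581403943/27518828544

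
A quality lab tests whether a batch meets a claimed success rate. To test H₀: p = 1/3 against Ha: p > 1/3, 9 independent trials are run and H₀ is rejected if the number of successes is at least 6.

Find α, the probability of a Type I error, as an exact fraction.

The Type I error probability is α = P(X ≥ 6) computed under H₀, where X ~ Binomial(9, 1/3).
Adding the binomial terms for j = 6 through 9 with p = 1/3 yields 835/19683.

835/19683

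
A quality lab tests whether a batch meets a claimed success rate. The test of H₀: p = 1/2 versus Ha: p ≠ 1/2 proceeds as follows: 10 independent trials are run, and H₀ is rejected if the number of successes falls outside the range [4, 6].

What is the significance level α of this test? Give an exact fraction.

11/32

α = P(S ≤ 3 or S ≥ 7 | p = 1/2), S ~ Binomial(10, 1/2).
By symmetry, α = 2·P(S ≤ 3) = 2·(1 + 10 + 45 + 120)/1024 = 352/1024 = 11/32.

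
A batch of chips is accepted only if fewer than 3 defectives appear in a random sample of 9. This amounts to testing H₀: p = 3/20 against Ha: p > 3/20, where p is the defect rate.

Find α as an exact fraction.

α = P(reject H₀ | H₀ true) = P(Y ≥ 3 | p = 3/20), Y ~ Binomial(9, 3/20).
Computing the lower-tail complement: 1 − 27492691091/32000000000 = 4507308909/32000000000.

4507308909/32000000000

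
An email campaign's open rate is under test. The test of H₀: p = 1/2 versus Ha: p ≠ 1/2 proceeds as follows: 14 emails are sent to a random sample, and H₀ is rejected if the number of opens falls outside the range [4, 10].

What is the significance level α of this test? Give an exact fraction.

α = P(Y ≤ 3 or Y ≥ 11 | p = 1/2), Y ~ Binomial(14, 1/2).
Each tail has probability (1 + 14 + 91 + 364)/16384; doubling gives α = 940/16384 = 235/4096.

235/4096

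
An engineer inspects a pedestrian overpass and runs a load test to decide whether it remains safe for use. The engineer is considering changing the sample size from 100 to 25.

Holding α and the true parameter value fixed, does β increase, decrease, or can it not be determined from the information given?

A smaller sample increases the standard error, so the sampling distributions under H₀ and Ha overlap more.

It increases.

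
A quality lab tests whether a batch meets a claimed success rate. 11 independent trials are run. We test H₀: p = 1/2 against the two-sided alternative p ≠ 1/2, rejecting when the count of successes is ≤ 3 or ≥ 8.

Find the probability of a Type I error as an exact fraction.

29/128

α = P(X ≤ 3 or X ≥ 8 | p = 1/2), X ~ Binomial(11, 1/2).
By symmetry, α = 2·P(X ≤ 3) = 2·(1 + 11 + 55 + 165)/2048 = 464/2048 = 29/128.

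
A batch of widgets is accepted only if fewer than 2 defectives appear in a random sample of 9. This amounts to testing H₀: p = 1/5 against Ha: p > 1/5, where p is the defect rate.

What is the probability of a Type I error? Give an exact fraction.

α = P(reject H₀ | H₀ true) = P(S ≥ 2 | p = 1/5), S ~ Binomial(9, 1/5).
α = 1 − P(S ≤ 1) = 1 − 851968/1953125 = 1101157/1953125.

1101157/1953125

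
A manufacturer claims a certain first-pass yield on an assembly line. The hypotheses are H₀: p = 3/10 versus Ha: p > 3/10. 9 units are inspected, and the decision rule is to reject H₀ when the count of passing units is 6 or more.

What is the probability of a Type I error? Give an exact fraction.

Under H₀, K ~ Binomial(9, 3/10), and α = P(K ≥ 6).
Adding the binomial terms for j = 6 through 9 with p = 3/10 yields 12647421/500000000.

12647421/500000000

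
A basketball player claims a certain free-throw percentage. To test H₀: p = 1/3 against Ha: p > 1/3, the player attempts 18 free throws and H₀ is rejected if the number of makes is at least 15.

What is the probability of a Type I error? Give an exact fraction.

Under H₀, Y ~ Binomial(18, 1/3), and α = P(Y ≥ 15).
Summing C(18,j)(1/3)^j(2/3)^{18−j} for j = 15,…,18 gives 7177/387420489.

7177/387420489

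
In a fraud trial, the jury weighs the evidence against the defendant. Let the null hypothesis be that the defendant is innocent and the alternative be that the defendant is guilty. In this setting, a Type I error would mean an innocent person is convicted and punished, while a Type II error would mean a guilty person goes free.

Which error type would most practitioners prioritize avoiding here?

The Type I consequence (an innocent person is convicted and punished) is more severe than the Type II consequence (a guilty person goes free).

Type I error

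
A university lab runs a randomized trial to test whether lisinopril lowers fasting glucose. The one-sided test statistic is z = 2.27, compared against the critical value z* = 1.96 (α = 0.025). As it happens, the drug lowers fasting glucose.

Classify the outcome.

The conventional null hypothesis is that the drug has no effect on fasting glucose.
Since z = 2.27 > z* = 1.96, H₀ is rejected.
H₀ is false (actually the drug lowers fasting glucose).
The decision matches the true state — no error.

No error (correct decision).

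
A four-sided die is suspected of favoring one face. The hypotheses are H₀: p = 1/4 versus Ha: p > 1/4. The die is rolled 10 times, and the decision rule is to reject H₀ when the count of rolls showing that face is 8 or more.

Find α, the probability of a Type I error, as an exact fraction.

109/262144

α = P(reject H₀ | H₀ true) = P(S ≥ 8 | p = 1/4), with S ~ Binomial(10, 1/4).
Adding the binomial terms for j = 8 through 10 with p = 1/4 yields 109/262144.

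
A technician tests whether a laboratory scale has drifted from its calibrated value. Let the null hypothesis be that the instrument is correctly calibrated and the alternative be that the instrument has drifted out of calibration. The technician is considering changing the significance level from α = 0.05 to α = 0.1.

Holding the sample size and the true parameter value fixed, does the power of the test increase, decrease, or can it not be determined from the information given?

It increases.

With a larger α the critical value moves toward the center, so more of the Ha sampling distribution lies in the rejection region.
Since power = 1 − β and β decreases, power increases.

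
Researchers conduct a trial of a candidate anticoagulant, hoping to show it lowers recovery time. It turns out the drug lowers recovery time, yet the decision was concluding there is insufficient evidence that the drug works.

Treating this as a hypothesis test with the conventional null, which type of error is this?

Type II error

The null hypothesis here is that the drug has no effect on recovery time.
'Concluding there is insufficient evidence that the drug works' corresponds to failing to reject H₀.
H₀ was not rejected but H₀ is false — a Type II error (false negative).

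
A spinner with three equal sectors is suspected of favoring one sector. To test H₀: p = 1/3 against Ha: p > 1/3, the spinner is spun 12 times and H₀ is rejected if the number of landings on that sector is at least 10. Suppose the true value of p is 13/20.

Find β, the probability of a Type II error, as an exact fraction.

695265215827749/819200000000000

Under the alternative p = 13/20, Y ~ Binomial(12, 13/20); β is the probability the test does not reject, P(Y < 10).
Adding the binomial probabilities P(Y=0)+…+P(Y=9) at p = 13/20 gives 695265215827749/819200000000000.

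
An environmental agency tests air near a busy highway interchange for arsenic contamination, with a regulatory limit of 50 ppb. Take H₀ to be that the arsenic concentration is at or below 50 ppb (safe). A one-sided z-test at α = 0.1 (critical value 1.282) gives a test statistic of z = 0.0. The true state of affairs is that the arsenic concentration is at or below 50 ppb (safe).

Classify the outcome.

Since z = 0.0 ≤ z* = 1.282, H₀ is not rejected.
H₀ is true (actually the arsenic concentration is at or below 50 ppb (safe)).
The decision matches the true state — no error.

No error (correct decision).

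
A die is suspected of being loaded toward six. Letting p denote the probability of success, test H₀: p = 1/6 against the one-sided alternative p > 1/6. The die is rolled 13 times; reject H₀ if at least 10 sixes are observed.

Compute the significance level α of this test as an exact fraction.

The Type I error probability is α = P(S ≥ 10) computed under H₀, where S ~ Binomial(13, 1/6).
Adding the binomial terms for j = 10 through 13 with p = 1/6 yields 18883/6530347008.

18883/6530347008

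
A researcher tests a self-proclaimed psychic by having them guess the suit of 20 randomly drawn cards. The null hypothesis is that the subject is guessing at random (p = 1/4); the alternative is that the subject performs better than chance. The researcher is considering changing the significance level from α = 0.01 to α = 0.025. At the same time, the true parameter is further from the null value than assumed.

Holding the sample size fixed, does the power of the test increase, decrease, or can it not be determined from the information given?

A larger α widens the rejection region, so when the alternative is true more outcomes lead to rejection — failing to reject becomes less likely. A bigger departure from H₀ is easier for the test to detect, so it fails to reject less often. Both changes push β in the same direction.
Since power = 1 − β and β decreases, power increases.

It increases.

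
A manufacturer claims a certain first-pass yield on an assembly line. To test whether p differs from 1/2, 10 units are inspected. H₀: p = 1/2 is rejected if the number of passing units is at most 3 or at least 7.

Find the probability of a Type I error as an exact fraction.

α = P(K ≤ 3 or K ≥ 7 | p = 1/2), K ~ Binomial(10, 1/2).
By symmetry, α = 2·P(K ≤ 3) = 2·(1 + 10 + 45 + 120)/1024 = 352/1024 = 11/32.

11/32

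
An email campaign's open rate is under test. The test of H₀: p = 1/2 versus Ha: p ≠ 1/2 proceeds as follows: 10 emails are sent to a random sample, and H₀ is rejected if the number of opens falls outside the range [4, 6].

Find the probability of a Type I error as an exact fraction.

Under H₀, K ~ Binomial(10, 1/2); α is the probability of landing in either tail, P(K ≤ 3) + P(K ≥ 7).
By symmetry, α = 2·P(K ≤ 3) = 2·(1 + 10 + 45 + 120)/1024 = 352/1024 = 11/32.

11/32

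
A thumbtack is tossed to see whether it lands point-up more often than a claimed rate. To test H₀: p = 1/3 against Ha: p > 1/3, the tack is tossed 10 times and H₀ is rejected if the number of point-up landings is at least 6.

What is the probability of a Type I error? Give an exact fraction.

1507/19683

Under H₀, Y ~ Binomial(10, 1/3), and α = P(Y ≥ 6).
P(Y ≥ 6) = Σ_{j=6}^{10} C(10,j)·(1/3)^j·(2/3)^{10-j} = 1507/19683.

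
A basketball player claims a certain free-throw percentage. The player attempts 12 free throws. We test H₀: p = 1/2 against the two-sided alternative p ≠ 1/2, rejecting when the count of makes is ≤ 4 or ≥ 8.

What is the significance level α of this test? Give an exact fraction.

397/1024

Under H₀, Y ~ Binomial(12, 1/2); α is the probability of landing in either tail, P(Y ≤ 4) + P(Y ≥ 8).
The two tails are symmetric, so α = 2·(1 + 12 + 66 + 220 + 495)/2^12 = 1588/4096 = 397/1024.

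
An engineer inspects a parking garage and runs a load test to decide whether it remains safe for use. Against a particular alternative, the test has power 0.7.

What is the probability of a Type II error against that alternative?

0.3

Power = 1 − β, so β = 1 − 0.7 = 0.3.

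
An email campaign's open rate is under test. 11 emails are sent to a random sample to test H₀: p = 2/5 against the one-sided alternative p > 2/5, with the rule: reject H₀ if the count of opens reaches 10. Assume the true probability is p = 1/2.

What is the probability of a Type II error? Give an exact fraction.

509/512

Under the alternative p = 1/2, S ~ Binomial(11, 1/2); β is the probability the test does not reject, P(S < 10).
Summing C(11,j)·(1/2)^j·(1/2)^{11-j} for j = 0..9 gives 509/512.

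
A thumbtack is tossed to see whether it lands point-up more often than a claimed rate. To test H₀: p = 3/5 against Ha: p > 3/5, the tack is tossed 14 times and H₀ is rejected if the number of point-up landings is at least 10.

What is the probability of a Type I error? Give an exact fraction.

340889877/1220703125

Under H₀, X ~ Binomial(14, 3/5), and α = P(X ≥ 10).
P(X ≥ 10) = Σ_{j=10}^{14} C(14,j)·(3/5)^j·(2/5)^{14-j} = 340889877/1220703125.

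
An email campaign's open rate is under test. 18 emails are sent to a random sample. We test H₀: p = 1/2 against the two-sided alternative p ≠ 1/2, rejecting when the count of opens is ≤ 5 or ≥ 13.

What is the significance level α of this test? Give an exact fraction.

The significance level is the null-hypothesis probability of the rejection region {≤5} ∪ {≥13}.
Each tail has probability (1 + 18 + 153 + 816 + 3060 + 8568)/262144; doubling gives α = 25232/262144 = 1577/16384.

1577/16384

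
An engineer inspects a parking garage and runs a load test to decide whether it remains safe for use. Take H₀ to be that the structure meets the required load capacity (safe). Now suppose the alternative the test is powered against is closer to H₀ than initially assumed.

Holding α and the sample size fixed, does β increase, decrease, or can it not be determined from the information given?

It increases.

When the true parameter is near the null value, the test has a harder time distinguishing Ha from H₀.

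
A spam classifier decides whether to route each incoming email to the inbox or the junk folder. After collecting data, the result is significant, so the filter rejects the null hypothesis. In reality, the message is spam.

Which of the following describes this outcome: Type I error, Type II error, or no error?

The conventional null hypothesis here is that the message is legitimate (not spam).
The test rejected a false H₀ — the decision matches the true state.

No error — this is a correct decision.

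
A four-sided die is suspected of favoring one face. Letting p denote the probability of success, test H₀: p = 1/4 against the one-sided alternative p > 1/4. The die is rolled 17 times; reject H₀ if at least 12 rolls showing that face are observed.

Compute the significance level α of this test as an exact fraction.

Under H₀, S ~ Binomial(17, 1/4), and α = P(S ≥ 12).
Summing C(17,j)(1/4)^j(3/4)^{17−j} for j = 12,…,17 gives 429025/4294967296.

429025/4294967296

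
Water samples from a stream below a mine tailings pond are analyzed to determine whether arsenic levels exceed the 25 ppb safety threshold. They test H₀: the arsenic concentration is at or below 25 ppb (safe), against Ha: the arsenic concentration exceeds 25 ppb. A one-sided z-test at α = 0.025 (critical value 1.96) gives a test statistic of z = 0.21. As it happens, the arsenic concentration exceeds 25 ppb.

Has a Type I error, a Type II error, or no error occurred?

Type II error

Since z = 0.21 ≤ z* = 1.96, H₀ is not rejected.
H₀ is false (actually the arsenic concentration exceeds 25 ppb).
Failing to reject a false H₀ is a Type II error.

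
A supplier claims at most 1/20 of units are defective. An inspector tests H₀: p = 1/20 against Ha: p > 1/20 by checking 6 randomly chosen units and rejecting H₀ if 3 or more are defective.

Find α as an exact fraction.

The significance level is the probability, assuming p = 1/20, of seeing 3 or more defectives in 6 draws.
Via the complement, α = 1 − Σ_{j=0}^{2} C(6,j)(1/20)^j(19/20)^{6-j} = 14271/6400000.

14271/6400000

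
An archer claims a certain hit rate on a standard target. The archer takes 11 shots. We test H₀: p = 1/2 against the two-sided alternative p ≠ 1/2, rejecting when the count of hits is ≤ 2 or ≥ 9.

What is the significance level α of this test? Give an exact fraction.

67/1024

Under H₀, Y ~ Binomial(11, 1/2); α is the probability of landing in either tail, P(Y ≤ 2) + P(Y ≥ 9).
By symmetry, α = 2·P(Y ≤ 2) = 2·(1 + 11 + 55)/2048 = 134/2048 = 67/1024.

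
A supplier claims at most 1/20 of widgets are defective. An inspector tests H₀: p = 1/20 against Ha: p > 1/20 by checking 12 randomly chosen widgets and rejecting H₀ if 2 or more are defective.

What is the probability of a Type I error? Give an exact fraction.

484801974155211/4096000000000000

α = P(reject H₀ | H₀ true) = P(X ≥ 2 | p = 1/20), X ~ Binomial(12, 1/20).
Computing the lower-tail complement: 1 − 3611198025844789/4096000000000000 = 484801974155211/4096000000000000.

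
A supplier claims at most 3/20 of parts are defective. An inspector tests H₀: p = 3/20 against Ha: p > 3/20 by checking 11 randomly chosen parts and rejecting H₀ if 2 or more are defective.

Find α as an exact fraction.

α = P(reject H₀ | H₀ true) = P(K ≥ 2 | p = 3/20), K ~ Binomial(11, 3/20).
α = 1 − P(K ≤ 1) = 1 − 2015993900449/4096000000000 = 2080006099551/4096000000000.

2080006099551/4096000000000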